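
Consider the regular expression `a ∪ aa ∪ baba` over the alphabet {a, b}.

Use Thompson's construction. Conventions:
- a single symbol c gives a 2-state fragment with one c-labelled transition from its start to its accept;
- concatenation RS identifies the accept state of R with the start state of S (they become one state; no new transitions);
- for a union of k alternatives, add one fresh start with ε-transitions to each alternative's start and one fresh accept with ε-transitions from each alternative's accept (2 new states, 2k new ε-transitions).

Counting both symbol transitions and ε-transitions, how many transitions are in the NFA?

13

Per subexpression:
Each of the 7 symbol leaves contributes 1 transition (1 symbol, 0 ε).
  aa → 2 transitions (2 symbol, 0 ε)
  baba → 4 transitions (4 symbol, 0 ε)
  a ∪ aa ∪ baba → 13 transitions (7 symbol, 6 ε)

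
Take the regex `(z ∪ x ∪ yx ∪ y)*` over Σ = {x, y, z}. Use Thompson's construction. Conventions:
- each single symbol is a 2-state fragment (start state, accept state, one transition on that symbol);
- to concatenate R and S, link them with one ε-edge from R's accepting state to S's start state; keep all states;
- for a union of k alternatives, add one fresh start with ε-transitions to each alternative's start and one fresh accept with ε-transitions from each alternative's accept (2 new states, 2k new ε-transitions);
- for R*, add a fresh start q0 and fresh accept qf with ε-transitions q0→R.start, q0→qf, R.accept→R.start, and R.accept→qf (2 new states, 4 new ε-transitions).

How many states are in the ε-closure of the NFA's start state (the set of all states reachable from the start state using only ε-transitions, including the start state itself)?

Let C(F) = |ε-closure(F.start)| within fragment F, and note whether F accepts ε. Symbol fragments have C = 1 and do not accept ε. Then:
  yx → same as the first factor's closure: |closure| = 1
  z ∪ x ∪ yx ∪ y → new start ε-reaches every alternative's start; none of them accept ε, so the new accept is not reached: |closure| = 1 + 1 + 1 + 1 + 1 = 5
  (z ∪ x ∪ yx ∪ y)* → the star's fresh start ε-reaches both the body's start and the fresh accept: |closure| = 2 + 5 = 7

7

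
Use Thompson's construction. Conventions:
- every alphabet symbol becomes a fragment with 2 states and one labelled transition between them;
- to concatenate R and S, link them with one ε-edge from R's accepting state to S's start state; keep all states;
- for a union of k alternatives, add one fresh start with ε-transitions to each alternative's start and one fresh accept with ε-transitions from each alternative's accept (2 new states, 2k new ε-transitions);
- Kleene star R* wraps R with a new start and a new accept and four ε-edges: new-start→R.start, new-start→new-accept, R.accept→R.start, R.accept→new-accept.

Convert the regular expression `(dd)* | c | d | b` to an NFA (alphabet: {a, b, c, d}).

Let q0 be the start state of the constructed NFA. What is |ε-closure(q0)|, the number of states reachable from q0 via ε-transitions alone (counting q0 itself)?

Work bottom-up. For each fragment F, track |ε-closure(F.start)| and whether F's accept lies in that closure (i.e. whether F accepts ε). A single-symbol fragment has closure size 1 and does not accept ε.
  dd — |closure| equals the left operand's closure size = 1 (its accept is not ε-reachable, so the closure stops there)
  (dd)* — new start has ε-edges to the inner start and to the new accept, so |closure| = 2 + 1 = 3
  (dd)* | c | d | b — |closure| = 1 (new start) + (3 + 1 + 1 + 1) + 1 (new accept, since some branch ε-reaches its own accept) = 8

8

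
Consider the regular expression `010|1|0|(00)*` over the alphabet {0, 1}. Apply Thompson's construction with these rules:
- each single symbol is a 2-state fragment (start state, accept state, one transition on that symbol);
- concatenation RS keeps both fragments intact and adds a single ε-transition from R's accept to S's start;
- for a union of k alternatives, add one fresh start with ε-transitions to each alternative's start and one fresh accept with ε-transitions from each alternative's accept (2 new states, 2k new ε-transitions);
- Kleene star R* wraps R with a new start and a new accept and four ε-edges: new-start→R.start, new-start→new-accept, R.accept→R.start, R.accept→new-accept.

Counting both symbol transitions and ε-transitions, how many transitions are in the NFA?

Recursing over subexpressions:
Each of the 7 symbol leaves contributes 1 transition (1 symbol, 0 ε).
  010 = 5 transitions (3 symbol, 2 ε)
  00 = 3 transitions (2 symbol, 1 ε)
  (00)* = 7 transitions (2 symbol, 5 ε)
  010|1|0|(00)* = 22 transitions (7 symbol, 15 ε)

22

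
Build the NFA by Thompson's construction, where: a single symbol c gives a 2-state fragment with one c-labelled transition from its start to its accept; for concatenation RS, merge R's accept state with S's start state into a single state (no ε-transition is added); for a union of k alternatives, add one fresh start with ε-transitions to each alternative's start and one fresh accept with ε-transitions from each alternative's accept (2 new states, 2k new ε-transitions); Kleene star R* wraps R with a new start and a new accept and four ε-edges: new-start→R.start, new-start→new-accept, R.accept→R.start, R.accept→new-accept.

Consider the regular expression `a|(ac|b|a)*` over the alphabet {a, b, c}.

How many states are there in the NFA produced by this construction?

By structural recursion:
Each of the 5 symbol leaves contributes a 2-state fragment.
  ac → 3 states
  ac|b|a → 9 states
  (ac|b|a)* → 11 states
  a|(ac|b|a)* → 15 states

15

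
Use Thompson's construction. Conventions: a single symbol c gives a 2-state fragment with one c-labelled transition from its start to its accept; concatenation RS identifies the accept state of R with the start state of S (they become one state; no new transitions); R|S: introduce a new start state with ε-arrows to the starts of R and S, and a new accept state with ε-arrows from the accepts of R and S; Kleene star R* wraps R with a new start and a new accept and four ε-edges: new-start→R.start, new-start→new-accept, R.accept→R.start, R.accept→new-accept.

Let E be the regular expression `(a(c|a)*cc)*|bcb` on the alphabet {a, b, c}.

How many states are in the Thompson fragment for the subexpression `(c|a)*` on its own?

Fragment for `(c|a)*`:
Each of the 2 symbol leaves contributes a 2-state fragment.
  c|a — 6 states
  (c|a)* — 8 states

8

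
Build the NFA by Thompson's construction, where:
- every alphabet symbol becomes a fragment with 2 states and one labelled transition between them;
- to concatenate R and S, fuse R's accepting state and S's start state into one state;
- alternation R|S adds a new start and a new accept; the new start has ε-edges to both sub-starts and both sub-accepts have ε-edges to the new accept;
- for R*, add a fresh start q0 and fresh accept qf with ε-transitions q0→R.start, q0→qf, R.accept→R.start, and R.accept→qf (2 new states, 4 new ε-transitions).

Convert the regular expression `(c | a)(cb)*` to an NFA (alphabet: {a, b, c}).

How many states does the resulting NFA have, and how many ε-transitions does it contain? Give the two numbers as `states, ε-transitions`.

10, 8

By structural recursion:
Each of the 4 symbol leaves contributes 2 states and 0 ε-transitions.
  c | a — 6 states, 4 ε-transitions
  cb — 3 states, 0 ε-transitions
  (cb)* — 5 states, 4 ε-transitions
  (c | a)(cb)* — 10 states, 8 ε-transitions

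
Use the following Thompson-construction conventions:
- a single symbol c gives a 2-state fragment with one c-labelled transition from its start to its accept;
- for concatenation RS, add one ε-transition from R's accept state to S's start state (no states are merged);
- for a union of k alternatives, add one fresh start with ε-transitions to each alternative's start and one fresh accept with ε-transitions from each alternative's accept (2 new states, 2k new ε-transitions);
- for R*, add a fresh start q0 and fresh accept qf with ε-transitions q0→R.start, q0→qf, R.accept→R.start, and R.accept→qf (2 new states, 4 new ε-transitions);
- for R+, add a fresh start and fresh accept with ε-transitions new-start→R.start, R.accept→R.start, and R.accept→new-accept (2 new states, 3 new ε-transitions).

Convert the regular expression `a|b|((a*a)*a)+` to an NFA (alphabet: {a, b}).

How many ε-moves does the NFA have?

Recursing over subexpressions:
Each of the 5 symbol leaves contributes 0 ε-transitions.
  a* — 4 ε-transitions
  a*a — 5 ε-transitions
  (a*a)* — 9 ε-transitions
  (a*a)*a — 10 ε-transitions
  ((a*a)*a)+ — 13 ε-transitions
  a|b|((a*a)*a)+ — 19 ε-transitions

19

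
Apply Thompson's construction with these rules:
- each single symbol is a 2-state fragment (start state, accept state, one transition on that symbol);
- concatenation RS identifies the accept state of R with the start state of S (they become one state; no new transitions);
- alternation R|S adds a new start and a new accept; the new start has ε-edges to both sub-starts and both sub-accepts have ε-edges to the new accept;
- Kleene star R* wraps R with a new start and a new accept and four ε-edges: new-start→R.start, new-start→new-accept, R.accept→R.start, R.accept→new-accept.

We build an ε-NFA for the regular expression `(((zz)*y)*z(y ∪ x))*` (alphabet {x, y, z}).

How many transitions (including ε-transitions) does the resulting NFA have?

Building bottom-up:
Each of the 6 symbol leaves contributes 1 transition (1 symbol, 0 ε).
  zz → 2 transitions (2 symbol, 0 ε)
  (zz)* → 6 transitions (2 symbol, 4 ε)
  (zz)*y → 7 transitions (3 symbol, 4 ε)
  ((zz)*y)* → 11 transitions (3 symbol, 8 ε)
  y ∪ x → 6 transitions (2 symbol, 4 ε)
  ((zz)*y)*z(y ∪ x) → 18 transitions (6 symbol, 12 ε)
  (((zz)*y)*z(y ∪ x))* → 22 transitions (6 symbol, 16 ε)

22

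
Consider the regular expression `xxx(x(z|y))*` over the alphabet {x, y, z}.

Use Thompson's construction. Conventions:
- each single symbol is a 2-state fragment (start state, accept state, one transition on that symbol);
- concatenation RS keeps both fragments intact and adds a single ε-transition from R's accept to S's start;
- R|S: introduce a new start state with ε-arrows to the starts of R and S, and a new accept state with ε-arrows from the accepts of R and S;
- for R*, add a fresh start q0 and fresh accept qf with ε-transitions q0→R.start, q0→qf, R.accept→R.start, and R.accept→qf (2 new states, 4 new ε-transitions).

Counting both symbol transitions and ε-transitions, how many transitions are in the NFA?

18

By structural recursion:
Each of the 6 symbol leaves contributes 1 transition (1 symbol, 0 ε).
  z|y — 6 transitions (2 symbol, 4 ε)
  x(z|y) — 8 transitions (3 symbol, 5 ε)
  (x(z|y))* — 12 transitions (3 symbol, 9 ε)
  xxx(x(z|y))* — 18 transitions (6 symbol, 12 ε)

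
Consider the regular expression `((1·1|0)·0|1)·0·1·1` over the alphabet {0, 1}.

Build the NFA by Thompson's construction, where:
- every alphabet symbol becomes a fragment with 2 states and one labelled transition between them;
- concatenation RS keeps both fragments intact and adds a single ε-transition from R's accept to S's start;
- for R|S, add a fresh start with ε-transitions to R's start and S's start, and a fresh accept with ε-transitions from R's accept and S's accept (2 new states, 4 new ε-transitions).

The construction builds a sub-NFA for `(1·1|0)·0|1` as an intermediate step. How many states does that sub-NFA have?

14

Fragment for `(1·1|0)·0|1`:
Each of the 5 symbol leaves contributes a 2-state fragment.
  1·1 → 4 states
  1·1|0 → 8 states
  (1·1|0)·0 → 10 states
  (1·1|0)·0|1 → 14 states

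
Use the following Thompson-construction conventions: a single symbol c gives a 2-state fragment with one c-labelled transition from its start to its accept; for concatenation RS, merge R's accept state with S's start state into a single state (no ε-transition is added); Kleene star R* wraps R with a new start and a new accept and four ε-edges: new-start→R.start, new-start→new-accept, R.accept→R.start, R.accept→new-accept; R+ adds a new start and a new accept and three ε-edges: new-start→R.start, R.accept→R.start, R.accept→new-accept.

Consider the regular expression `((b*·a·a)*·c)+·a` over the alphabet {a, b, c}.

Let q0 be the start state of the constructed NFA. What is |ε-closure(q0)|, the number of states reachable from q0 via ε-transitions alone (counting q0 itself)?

Work bottom-up. For each fragment F, track |ε-closure(F.start)| and whether F's accept lies in that closure (i.e. whether F accepts ε). A single-symbol fragment has closure size 1 and does not accept ε.
  b* : new start has ε-edges to the inner start and to the new accept, so |ε-closure| = 2 + 1 = 3
  b*·a·a : the left operand accepts ε, so the closure extends into the next operand (the shared merged state is already counted); |ε-closure| = 3 + (1−1) = 3
  (b*·a·a)* : the star's fresh start ε-reaches both the body's start and the fresh accept: |ε-closure| = 2 + 3 = 5
  (b*·a·a)*·c : the left operand accepts ε, so the closure extends into the next operand (the shared merged state is already counted); |ε-closure| = 5 + (1−1) = 5
  ((b*·a·a)*·c)+ : |ε-closure| = 1 + 5 = 6 (the body doesn't accept ε, so the new accept is not reached)
  ((b*·a·a)*·c)+·a : same as the first factor's closure: |ε-closure| = 6

6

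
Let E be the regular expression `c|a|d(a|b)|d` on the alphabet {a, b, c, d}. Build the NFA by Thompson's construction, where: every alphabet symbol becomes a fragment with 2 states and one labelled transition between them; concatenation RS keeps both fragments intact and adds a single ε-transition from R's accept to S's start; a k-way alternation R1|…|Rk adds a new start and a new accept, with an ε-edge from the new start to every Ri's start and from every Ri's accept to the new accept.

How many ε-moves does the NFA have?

13

By structural recursion:
Each of the 6 symbol leaves contributes 0 ε-transitions.
  a|b — 4 ε-transitions
  d(a|b) — 5 ε-transitions
  c|a|d(a|b)|d — 13 ε-transitions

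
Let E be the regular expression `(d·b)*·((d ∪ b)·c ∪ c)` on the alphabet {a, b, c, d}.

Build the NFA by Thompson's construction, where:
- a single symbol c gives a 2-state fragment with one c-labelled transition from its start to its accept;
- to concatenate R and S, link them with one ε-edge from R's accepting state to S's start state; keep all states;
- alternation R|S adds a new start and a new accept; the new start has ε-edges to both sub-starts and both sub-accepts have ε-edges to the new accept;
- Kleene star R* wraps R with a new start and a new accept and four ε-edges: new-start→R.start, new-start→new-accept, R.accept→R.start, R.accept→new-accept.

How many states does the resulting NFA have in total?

By structural recursion:
Each of the 6 symbol leaves contributes a 2-state fragment.
  d·b : 4 states
  (d·b)* : 6 states
  d ∪ b : 6 states
  (d ∪ b)·c : 8 states
  (d ∪ b)·c ∪ c : 12 states
  (d·b)*·((d ∪ b)·c ∪ c) : 18 states

18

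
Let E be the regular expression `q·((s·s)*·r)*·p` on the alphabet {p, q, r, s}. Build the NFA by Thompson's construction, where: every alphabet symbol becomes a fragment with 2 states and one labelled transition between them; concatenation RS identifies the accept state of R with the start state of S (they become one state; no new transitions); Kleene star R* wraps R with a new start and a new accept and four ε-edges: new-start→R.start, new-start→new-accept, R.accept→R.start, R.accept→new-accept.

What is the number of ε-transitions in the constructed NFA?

8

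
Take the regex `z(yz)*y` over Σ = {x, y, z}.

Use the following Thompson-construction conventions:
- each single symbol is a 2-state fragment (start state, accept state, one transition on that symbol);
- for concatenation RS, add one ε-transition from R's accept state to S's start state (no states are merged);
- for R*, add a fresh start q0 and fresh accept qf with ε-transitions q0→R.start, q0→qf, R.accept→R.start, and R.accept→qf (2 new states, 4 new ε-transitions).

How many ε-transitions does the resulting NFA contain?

7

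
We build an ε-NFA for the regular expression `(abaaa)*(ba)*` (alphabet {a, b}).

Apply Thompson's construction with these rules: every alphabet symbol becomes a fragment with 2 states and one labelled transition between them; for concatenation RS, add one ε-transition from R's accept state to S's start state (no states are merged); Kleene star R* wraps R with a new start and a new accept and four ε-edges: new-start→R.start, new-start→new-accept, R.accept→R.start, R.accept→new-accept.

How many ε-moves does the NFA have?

Building bottom-up:
Each of the 7 symbol leaves contributes 0 ε-transitions.
  abaaa = 4 ε-transitions
  (abaaa)* = 8 ε-transitions
  ba = 1 ε-transition
  (ba)* = 5 ε-transitions
  (abaaa)*(ba)* = 14 ε-transitions

14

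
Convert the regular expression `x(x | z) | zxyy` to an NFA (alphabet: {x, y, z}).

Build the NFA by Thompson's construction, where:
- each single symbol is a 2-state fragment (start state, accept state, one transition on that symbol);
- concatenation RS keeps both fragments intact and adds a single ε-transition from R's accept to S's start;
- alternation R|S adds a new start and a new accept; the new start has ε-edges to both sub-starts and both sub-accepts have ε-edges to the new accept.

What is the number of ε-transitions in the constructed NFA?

12

Building bottom-up:
Each of the 7 symbol leaves contributes 0 ε-transitions.
  x | z — 4 ε-transitions
  x(x | z) — 5 ε-transitions
  zxyy — 3 ε-transitions
  x(x | z) | zxyy — 12 ε-transitions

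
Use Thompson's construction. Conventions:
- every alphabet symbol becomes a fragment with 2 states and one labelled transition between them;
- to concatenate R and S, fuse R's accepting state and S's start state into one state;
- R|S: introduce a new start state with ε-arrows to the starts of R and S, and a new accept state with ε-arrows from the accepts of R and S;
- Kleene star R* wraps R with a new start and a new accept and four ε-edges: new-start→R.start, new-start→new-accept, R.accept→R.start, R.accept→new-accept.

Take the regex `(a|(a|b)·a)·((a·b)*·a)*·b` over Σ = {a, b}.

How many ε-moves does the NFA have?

16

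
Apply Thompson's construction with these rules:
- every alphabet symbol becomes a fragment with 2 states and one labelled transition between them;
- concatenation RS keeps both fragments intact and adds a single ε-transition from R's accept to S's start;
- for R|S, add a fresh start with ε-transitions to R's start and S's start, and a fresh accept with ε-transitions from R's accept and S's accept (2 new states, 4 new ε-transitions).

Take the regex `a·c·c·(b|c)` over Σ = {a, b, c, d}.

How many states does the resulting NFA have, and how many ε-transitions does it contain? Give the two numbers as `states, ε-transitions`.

Building bottom-up:
Each of the 5 symbol leaves contributes 2 states and 0 ε-transitions.
  b|c — 6 states, 4 ε-transitions
  a·c·c·(b|c) — 12 states, 7 ε-transitions

12, 7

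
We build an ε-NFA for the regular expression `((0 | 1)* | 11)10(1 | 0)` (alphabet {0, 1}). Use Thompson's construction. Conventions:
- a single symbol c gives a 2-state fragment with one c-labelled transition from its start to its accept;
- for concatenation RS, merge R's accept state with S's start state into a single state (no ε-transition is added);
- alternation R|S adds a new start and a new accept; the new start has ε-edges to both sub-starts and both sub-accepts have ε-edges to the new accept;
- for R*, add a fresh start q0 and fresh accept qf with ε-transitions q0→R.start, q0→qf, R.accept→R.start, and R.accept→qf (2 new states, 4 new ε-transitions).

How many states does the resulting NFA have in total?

20

Recursing over subexpressions:
Each of the 8 symbol leaves contributes a 2-state fragment.
  0 | 1 = 6 states
  (0 | 1)* = 8 states
  11 = 3 states
  (0 | 1)* | 11 = 13 states
  1 | 0 = 6 states
  ((0 | 1)* | 11)10(1 | 0) = 20 states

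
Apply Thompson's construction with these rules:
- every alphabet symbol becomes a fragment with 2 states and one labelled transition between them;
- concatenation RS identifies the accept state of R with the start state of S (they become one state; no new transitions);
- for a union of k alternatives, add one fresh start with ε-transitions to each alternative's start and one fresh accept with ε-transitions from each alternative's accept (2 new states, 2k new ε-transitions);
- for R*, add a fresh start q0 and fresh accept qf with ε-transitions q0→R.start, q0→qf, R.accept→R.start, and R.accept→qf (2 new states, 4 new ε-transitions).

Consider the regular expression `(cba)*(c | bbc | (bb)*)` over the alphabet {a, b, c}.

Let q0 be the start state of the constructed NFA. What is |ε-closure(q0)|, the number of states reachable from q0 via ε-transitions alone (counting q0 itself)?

9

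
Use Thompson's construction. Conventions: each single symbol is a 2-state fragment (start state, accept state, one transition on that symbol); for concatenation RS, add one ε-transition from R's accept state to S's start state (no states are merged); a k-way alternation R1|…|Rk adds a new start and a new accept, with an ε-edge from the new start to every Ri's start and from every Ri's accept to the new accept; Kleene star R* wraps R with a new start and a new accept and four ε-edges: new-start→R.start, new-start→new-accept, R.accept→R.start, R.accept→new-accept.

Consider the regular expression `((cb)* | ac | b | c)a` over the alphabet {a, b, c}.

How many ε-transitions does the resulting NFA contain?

15

Per subexpression:
Each of the 7 symbol leaves contributes 0 ε-transitions.
  cb : 1 ε-transition
  (cb)* : 5 ε-transitions
  ac : 1 ε-transition
  (cb)* | ac | b | c : 14 ε-transitions
  ((cb)* | ac | b | c)a : 15 ε-transitions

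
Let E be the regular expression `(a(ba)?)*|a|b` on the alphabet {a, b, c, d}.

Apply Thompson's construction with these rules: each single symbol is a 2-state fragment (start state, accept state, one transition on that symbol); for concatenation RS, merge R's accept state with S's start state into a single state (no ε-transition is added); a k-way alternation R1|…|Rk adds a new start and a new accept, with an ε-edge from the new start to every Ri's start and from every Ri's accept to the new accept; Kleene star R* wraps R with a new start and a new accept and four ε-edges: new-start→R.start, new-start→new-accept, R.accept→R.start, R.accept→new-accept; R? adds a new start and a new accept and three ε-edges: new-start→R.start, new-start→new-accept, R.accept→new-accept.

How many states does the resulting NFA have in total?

14

Per subexpression:
Each of the 5 symbol leaves contributes a 2-state fragment.
  ba : 3 states
  (ba)? : 5 states
  a(ba)? : 6 states
  (a(ba)?)* : 8 states
  (a(ba)?)*|a|b : 14 states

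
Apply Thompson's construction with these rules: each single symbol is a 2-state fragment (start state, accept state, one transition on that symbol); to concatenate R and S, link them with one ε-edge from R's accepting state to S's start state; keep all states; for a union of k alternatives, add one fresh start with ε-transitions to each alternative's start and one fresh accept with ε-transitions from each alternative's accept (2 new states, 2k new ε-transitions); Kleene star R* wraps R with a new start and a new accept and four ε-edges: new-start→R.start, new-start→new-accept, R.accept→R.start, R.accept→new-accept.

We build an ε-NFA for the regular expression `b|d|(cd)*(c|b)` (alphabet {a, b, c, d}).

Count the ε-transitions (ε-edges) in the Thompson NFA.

Recursing over subexpressions:
Each of the 6 symbol leaves contributes 0 ε-transitions.
  cd = 1 ε-transition
  (cd)* = 5 ε-transitions
  c|b = 4 ε-transitions
  (cd)*(c|b) = 10 ε-transitions
  b|d|(cd)*(c|b) = 16 ε-transitions

16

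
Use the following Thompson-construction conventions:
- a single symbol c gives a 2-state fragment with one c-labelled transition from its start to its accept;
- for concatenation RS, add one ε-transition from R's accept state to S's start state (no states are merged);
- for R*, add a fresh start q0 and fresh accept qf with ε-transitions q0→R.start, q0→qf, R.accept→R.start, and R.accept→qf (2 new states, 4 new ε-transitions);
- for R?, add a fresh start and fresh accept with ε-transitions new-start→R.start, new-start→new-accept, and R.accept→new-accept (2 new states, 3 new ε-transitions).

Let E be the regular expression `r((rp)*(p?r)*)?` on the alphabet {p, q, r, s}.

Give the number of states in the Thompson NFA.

18

Per subexpression:
Each of the 5 symbol leaves contributes a 2-state fragment.
  rp : 4 states
  (rp)* : 6 states
  p? : 4 states
  p?r : 6 states
  (p?r)* : 8 states
  (rp)*(p?r)* : 14 states
  ((rp)*(p?r)*)? : 16 states
  r((rp)*(p?r)*)? : 18 states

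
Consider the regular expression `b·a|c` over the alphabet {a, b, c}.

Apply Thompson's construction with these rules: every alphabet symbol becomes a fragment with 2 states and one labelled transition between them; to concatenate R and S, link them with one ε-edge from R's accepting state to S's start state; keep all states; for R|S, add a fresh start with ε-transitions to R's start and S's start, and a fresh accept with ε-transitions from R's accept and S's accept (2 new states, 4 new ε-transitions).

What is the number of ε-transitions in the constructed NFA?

Per subexpression:
Each of the 3 symbol leaves contributes 0 ε-transitions.
  b·a → 1 ε-transition
  b·a|c → 5 ε-transitions

5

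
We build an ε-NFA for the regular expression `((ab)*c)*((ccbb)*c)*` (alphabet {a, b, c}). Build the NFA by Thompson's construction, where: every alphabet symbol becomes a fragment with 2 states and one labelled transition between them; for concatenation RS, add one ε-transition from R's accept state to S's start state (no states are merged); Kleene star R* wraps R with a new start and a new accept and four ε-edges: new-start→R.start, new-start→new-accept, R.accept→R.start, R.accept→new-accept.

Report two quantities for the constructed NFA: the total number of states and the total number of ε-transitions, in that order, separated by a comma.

Per subexpression:
Each of the 8 symbol leaves contributes 2 states and 0 ε-transitions.
  ab : 4 states, 1 ε-transition
  (ab)* : 6 states, 5 ε-transitions
  (ab)*c : 8 states, 6 ε-transitions
  ((ab)*c)* : 10 states, 10 ε-transitions
  ccbb : 8 states, 3 ε-transitions
  (ccbb)* : 10 states, 7 ε-transitions
  (ccbb)*c : 12 states, 8 ε-transitions
  ((ccbb)*c)* : 14 states, 12 ε-transitions
  ((ab)*c)*((ccbb)*c)* : 24 states, 23 ε-transitions

24, 23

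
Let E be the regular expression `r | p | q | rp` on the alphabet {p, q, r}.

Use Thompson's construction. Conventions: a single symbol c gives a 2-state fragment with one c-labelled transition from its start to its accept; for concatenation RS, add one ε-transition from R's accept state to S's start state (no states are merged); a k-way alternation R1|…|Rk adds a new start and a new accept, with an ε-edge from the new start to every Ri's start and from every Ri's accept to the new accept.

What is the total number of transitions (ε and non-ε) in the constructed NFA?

Per subexpression:
Each of the 5 symbol leaves contributes 1 transition (1 symbol, 0 ε).
  rp — 3 transitions (2 symbol, 1 ε)
  r | p | q | rp — 14 transitions (5 symbol, 9 ε)

14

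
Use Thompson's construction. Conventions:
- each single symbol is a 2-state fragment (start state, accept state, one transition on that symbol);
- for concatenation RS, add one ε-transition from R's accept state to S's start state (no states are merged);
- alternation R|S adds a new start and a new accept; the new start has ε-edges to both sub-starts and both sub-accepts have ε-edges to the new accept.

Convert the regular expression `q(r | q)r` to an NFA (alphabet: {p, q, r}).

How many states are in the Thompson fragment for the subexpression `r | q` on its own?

6

Fragment for `r | q`:
Each of the 2 symbol leaves contributes a 2-state fragment.
  r | q → 6 states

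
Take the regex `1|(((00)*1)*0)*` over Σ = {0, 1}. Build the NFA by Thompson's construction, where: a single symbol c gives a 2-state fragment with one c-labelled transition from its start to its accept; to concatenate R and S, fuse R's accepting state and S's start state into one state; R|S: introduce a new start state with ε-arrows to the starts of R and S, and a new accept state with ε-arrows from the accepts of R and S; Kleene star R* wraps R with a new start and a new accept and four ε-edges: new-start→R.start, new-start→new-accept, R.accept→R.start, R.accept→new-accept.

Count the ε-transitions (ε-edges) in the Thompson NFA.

By structural recursion:
Each of the 5 symbol leaves contributes 0 ε-transitions.
  00 — 0 ε-transitions
  (00)* — 4 ε-transitions
  (00)*1 — 4 ε-transitions
  ((00)*1)* — 8 ε-transitions
  ((00)*1)*0 — 8 ε-transitions
  (((00)*1)*0)* — 12 ε-transitions
  1|(((00)*1)*0)* — 16 ε-transitions

16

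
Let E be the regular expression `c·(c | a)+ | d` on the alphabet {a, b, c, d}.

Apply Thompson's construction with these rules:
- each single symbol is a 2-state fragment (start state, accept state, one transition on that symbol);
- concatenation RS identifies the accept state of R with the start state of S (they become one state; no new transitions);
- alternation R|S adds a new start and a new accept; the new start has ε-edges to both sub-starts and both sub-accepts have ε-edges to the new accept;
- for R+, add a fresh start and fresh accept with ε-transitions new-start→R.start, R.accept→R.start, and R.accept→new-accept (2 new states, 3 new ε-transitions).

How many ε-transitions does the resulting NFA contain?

11

Per subexpression:
Each of the 4 symbol leaves contributes 0 ε-transitions.
  c | a — 4 ε-transitions
  (c | a)+ — 7 ε-transitions
  c·(c | a)+ — 7 ε-transitions
  c·(c | a)+ | d — 11 ε-transitions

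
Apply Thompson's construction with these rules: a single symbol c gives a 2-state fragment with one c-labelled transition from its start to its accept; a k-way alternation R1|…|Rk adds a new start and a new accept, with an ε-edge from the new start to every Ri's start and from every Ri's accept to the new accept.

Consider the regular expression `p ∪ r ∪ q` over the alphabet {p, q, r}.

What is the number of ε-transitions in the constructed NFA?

6

Building bottom-up:
Each of the 3 symbol leaves contributes 0 ε-transitions.
  p ∪ r ∪ q — 6 ε-transitions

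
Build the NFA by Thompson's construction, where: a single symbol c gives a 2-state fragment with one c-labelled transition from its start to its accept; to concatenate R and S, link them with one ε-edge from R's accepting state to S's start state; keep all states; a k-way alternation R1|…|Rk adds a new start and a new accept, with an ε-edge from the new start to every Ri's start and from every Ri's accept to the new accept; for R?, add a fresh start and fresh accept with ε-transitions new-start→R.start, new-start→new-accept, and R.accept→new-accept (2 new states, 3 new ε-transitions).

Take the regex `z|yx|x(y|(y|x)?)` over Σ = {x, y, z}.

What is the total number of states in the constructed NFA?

Bottom-up over the parse tree:
Each of the 7 symbol leaves contributes a 2-state fragment.
  yx → 4 states
  y|x → 6 states
  (y|x)? → 8 states
  y|(y|x)? → 12 states
  x(y|(y|x)?) → 14 states
  z|yx|x(y|(y|x)?) → 22 states

22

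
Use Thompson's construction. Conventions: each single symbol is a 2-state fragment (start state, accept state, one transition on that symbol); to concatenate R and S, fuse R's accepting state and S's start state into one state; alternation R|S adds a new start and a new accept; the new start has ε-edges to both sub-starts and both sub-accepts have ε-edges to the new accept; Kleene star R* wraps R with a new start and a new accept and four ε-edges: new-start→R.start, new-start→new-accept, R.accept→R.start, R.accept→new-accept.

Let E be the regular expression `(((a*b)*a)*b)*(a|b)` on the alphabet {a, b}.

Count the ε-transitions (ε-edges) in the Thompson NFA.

By structural recursion:
Each of the 6 symbol leaves contributes 0 ε-transitions.
  a* — 4 ε-transitions
  a*b — 4 ε-transitions
  (a*b)* — 8 ε-transitions
  (a*b)*a — 8 ε-transitions
  ((a*b)*a)* — 12 ε-transitions
  ((a*b)*a)*b — 12 ε-transitions
  (((a*b)*a)*b)* — 16 ε-transitions
  a|b — 4 ε-transitions
  (((a*b)*a)*b)*(a|b) — 20 ε-transitions

20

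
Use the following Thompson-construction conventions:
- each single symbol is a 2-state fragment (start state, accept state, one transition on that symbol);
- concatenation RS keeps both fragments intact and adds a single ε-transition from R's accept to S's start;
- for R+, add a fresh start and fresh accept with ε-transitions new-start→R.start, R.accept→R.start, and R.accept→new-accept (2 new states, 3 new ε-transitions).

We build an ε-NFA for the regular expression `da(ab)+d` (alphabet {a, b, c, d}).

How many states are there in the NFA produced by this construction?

12

Bottom-up over the parse tree:
Each of the 5 symbol leaves contributes a 2-state fragment.
  ab = 4 states
  (ab)+ = 6 states
  da(ab)+d = 12 states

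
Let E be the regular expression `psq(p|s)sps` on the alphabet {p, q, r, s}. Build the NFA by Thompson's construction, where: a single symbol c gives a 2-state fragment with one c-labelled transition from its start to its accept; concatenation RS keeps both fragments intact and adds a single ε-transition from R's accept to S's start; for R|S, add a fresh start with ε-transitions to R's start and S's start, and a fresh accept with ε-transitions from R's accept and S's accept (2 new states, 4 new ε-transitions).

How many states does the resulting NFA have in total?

Recursing over subexpressions:
Each of the 8 symbol leaves contributes a 2-state fragment.
  p|s = 6 states
  psq(p|s)sps = 18 states

18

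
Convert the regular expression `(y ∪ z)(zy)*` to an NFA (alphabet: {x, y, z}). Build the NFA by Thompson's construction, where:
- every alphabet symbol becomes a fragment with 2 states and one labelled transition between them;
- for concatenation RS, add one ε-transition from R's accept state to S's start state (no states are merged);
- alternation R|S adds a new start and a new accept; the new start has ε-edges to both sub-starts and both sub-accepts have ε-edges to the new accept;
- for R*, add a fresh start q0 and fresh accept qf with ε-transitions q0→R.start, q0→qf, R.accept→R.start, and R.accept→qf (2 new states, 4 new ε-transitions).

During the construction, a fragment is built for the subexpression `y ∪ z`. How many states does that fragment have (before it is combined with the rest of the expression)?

6

Fragment for `y ∪ z`:
Each of the 2 symbol leaves contributes a 2-state fragment.
  y ∪ z : 6 states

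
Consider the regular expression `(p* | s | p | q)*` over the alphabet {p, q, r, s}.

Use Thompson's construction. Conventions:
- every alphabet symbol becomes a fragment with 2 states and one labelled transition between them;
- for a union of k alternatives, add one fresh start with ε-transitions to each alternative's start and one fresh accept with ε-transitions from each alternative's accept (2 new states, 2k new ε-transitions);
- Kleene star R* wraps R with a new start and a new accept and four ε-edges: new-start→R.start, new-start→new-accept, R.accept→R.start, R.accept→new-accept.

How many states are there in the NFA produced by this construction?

Building bottom-up:
Each of the 4 symbol leaves contributes a 2-state fragment.
  p* — 4 states
  p* | s | p | q — 12 states
  (p* | s | p | q)* — 14 states

14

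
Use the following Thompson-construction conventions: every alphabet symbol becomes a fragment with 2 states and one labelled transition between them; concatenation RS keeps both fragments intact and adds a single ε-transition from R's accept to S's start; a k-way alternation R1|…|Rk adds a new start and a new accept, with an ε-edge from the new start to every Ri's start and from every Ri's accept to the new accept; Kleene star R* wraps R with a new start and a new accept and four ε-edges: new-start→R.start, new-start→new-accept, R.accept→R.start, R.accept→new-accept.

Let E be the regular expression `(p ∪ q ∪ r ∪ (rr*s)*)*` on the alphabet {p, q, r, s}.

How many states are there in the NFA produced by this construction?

By structural recursion:
Each of the 6 symbol leaves contributes a 2-state fragment.
  r* — 4 states
  rr*s — 8 states
  (rr*s)* — 10 states
  p ∪ q ∪ r ∪ (rr*s)* — 18 states
  (p ∪ q ∪ r ∪ (rr*s)*)* — 20 states

20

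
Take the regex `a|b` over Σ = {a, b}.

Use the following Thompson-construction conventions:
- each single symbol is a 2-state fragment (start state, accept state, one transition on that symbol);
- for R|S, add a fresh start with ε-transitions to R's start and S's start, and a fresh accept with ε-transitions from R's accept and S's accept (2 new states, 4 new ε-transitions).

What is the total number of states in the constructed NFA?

By structural recursion:
Each of the 2 symbol leaves contributes a 2-state fragment.
  a|b : 6 states

6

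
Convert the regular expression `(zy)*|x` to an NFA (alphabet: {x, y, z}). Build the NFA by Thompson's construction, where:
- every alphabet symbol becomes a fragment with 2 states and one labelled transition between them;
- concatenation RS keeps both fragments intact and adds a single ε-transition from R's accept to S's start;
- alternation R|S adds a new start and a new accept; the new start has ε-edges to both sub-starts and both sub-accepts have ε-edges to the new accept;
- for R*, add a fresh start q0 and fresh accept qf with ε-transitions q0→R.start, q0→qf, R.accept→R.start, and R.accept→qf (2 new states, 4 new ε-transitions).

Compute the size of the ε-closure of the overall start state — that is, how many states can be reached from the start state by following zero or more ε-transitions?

Work bottom-up. For each fragment F, track |ε-closure(F.start)| and whether F's accept lies in that closure (i.e. whether F accepts ε). A single-symbol fragment has closure size 1 and does not accept ε.
  zy — same as the first factor's closure: |closure| = 1
  (zy)* — new start has ε-edges to the inner start and to the new accept, so |closure| = 2 + 1 = 3
  (zy)*|x — new start ε-reaches every alternative's start; at least one alternative accepts ε, so the union's new accept is reached too: |closure| = 1 + 3 + 1 + 1 = 6

6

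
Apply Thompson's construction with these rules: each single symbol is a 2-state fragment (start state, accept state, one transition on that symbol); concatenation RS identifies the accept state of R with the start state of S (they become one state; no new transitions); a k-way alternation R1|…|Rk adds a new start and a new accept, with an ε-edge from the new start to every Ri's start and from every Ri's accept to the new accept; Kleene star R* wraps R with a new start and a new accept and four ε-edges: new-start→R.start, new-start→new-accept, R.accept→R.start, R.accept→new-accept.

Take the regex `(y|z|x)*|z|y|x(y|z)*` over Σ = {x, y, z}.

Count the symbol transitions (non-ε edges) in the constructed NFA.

By structural recursion:
Each of the 8 symbol leaves contributes exactly 1 symbol transition.
  y|z|x : 3 symbol transitions
  (y|z|x)* : 3 symbol transitions
  y|z : 2 symbol transitions
  (y|z)* : 2 symbol transitions
  x(y|z)* : 3 symbol transitions
  (y|z|x)*|z|y|x(y|z)* : 8 symbol transitions

8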